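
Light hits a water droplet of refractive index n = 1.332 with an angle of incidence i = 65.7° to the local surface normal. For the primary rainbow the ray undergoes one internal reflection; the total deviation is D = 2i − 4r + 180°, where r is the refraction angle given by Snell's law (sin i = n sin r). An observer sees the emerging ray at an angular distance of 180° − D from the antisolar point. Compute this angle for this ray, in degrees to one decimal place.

41.3°

sin r = sin 65.7° / 1.332 = 0.9114/1.332 = 0.6842; r = 43.18°.
D = 2·65.7° − 4·43.18° + 180° = 131.40° − 172.70° + 180° = 138.70°.
Angle from antisolar point = 180° − D = 41.30°.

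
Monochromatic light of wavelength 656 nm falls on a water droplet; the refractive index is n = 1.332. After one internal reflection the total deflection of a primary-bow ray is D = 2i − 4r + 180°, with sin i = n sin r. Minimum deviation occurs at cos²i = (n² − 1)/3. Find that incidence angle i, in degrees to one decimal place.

59.5°

cos²i = (1.332² − 1)/3 = (1.77422 − 1)/3 = 0.25807.
cos i = 0.50801, so i = 59.469°.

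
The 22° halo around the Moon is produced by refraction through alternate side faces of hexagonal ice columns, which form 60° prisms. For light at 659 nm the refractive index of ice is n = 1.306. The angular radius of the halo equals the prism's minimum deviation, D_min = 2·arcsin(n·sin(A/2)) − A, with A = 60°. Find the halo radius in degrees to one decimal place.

n·sin(A/2) = 1.306 × sin 30° = 1.306 × 0.5000 = 0.6530.
D_min = 2·arcsin(0.6530) − 60° = 2 × 40.768° − 60° = 21.536°.

21.5°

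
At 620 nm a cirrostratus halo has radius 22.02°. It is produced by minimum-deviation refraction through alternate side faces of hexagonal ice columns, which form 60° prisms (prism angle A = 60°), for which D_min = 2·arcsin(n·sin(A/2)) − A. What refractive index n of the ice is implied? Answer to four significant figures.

1.312

Rearranging: n = sin((D_min + A)/2) / sin(A/2).
(D_min + A)/2 = (22.02° + 60°)/2 = 41.010°.
n = sin 41.010° / sin 30° = 0.6562 / 0.5000 = 1.3124.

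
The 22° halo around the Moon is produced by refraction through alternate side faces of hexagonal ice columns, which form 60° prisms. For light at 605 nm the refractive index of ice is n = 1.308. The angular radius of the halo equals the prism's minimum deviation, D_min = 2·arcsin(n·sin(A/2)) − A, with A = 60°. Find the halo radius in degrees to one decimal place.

n·sin(A/2) = 1.308 × sin 30° = 1.308 × 0.5000 = 0.6540.
D_min = 2·arcsin(0.6540) − 60° = 2 × 40.844° − 60° = 21.688°.

21.7°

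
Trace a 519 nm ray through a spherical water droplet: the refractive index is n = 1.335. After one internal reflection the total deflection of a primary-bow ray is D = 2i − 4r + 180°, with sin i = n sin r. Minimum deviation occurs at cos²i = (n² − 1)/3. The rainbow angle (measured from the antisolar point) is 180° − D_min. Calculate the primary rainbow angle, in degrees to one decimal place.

cos²i = (1.78222 − 1)/3 = 0.26074; i = arccos(0.51063) = 59.294°.
sin r = sin 59.294°/1.335 = 0.64405; r = 40.094°.
D_min = 2·59.294° − 4·40.094° + 180° = 138.212°.
Rainbow angle = 180° − D_min = 41.788°.

41.8°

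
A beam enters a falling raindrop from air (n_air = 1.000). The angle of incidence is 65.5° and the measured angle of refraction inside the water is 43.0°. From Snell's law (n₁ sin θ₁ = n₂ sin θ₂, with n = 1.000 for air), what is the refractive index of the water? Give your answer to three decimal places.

n = sin θ_i / sin θ_r = sin 65.5° / sin 43.0° = 0.9100 / 0.6820 = 1.3343.

1.334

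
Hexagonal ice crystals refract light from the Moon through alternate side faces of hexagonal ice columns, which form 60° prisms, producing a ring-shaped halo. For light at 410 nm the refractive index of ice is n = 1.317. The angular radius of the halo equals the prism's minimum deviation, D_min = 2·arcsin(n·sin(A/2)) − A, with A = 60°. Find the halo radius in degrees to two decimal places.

n·sin(A/2) = 1.317 × sin 30° = 1.317 × 0.5000 = 0.6585.
D_min = 2·arcsin(0.6585) − 60° = 2 × 41.186° − 60° = 22.371°.

22.37°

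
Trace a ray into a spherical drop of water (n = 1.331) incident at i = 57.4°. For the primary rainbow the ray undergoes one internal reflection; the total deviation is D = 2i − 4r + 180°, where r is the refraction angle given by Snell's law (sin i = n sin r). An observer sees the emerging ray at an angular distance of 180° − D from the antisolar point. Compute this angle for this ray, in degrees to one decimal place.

sin r = sin 57.4° / 1.331 = 0.8425/1.331 = 0.6329; r = 39.27°.
D = 2·57.4° − 4·39.27° + 180° = 114.80° − 157.07° + 180° = 137.73°.
Angle from antisolar point = 180° − D = 42.27°.

42.3°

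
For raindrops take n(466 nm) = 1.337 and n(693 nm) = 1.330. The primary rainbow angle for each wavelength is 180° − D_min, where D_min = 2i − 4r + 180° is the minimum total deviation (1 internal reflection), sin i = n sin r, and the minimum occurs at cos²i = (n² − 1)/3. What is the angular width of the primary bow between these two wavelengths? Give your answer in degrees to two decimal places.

1.02°

At 466 nm (n = 1.337): cos²i = 0.26252 → i = 59.178°, r = 39.964°, D_min = 138.500°, rainbow angle = 41.500°.
At 693 nm (n = 1.330): cos²i = 0.25630 → i = 59.585°, r = 40.422°, D_min = 137.484°, rainbow angle = 42.516°.
Angular width = |41.500° − 42.516°| = 1.016°.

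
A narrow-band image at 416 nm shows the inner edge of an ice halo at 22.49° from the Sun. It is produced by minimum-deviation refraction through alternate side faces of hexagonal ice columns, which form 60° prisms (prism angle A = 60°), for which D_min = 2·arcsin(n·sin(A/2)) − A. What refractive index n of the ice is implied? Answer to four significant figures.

Rearranging: n = sin((D_min + A)/2) / sin(A/2).
(D_min + A)/2 = (22.49° + 60°)/2 = 41.245°.
n = sin 41.245° / sin 30° = 0.6593 / 0.5000 = 1.3186.

1.319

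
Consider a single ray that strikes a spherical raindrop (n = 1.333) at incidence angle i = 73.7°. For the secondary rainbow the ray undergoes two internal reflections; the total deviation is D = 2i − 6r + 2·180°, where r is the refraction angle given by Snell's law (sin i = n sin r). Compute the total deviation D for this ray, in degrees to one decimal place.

sin r = sin 73.7° / 1.333 = 0.9598/1.333 = 0.7200; r = 46.06°.
D = 2·73.7° − 6·46.06° + 2·180° = 147.40° − 276.34° + 360° = 231.06°.

231.1°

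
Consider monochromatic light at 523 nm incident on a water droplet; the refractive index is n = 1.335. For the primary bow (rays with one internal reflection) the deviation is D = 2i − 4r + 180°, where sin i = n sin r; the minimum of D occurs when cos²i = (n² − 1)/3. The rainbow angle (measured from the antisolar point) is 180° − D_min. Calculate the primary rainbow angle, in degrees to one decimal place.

41.8°

cos²i = (1.78222 − 1)/3 = 0.26074; i = arccos(0.51063) = 59.294°.
sin r = sin 59.294°/1.335 = 0.64405; r = 40.094°.
D_min = 2·59.294° − 4·40.094° + 180° = 138.212°.
Rainbow angle = 180° − D_min = 41.788°.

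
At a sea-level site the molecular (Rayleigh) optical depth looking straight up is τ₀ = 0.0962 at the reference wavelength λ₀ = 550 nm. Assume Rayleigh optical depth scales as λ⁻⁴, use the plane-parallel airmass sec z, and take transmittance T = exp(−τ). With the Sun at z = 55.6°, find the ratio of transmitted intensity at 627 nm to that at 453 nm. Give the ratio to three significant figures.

Airmass: sec 55.6° = 1.7700.
τ(627 nm) = 0.0962 × (550/627)⁴ × 1.7700 = 0.0962 × 0.5921 × 1.7700 = 0.1008.
τ(453 nm) = 0.0962 × (550/453)⁴ × 1.7700 = 0.0962 × 2.1730 × 1.7700 = 0.3700.
T(627)/T(453) = exp(τ_B − τ_A) = exp(0.2692) = 1.3089.

1.31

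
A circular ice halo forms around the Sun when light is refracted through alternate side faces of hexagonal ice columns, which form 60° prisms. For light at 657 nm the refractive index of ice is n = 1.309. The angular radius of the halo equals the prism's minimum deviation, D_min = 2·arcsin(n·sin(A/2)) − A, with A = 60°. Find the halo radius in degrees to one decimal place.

n·sin(A/2) = 1.309 × sin 30° = 1.309 × 0.5000 = 0.6545.
D_min = 2·arcsin(0.6545) − 60° = 2 × 40.882° − 60° = 21.763°.

21.8°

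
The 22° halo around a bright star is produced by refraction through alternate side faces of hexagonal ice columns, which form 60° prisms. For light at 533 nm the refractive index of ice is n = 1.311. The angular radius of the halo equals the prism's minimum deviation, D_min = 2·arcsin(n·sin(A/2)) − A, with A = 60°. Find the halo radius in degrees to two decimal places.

n·sin(A/2) = 1.311 × sin 30° = 1.311 × 0.5000 = 0.6555.
D_min = 2·arcsin(0.6555) − 60° = 2 × 40.958° − 60° = 21.915°.

21.92°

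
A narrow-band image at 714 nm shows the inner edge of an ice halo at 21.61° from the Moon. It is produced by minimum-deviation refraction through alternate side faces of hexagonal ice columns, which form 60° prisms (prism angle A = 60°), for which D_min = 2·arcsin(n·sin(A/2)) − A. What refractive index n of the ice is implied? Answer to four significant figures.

Rearranging: n = sin((D_min + A)/2) / sin(A/2).
(D_min + A)/2 = (21.61° + 60°)/2 = 40.805°.
n = sin 40.805° / sin 30° = 0.6535 / 0.5000 = 1.3070.

1.307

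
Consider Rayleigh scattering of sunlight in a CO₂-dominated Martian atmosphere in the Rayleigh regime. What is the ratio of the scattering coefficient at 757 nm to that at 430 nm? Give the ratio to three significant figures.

0.104

Rayleigh scattering ∝ λ⁻⁴, so the ratio of coefficients is the inverse fourth power of the wavelength ratio.
σ(757)/σ(430) = (430/757)⁴ = (0.5680)⁴ = 0.1041.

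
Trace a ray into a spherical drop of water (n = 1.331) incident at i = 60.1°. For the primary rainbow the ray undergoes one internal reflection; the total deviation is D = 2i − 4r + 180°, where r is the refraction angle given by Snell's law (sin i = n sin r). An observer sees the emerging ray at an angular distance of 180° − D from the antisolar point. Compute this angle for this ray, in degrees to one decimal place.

sin r = sin 60.1° / 1.331 = 0.8669/1.331 = 0.6513; r = 40.64°.
D = 2·60.1° − 4·40.64° + 180° = 120.20° − 162.56° + 180° = 137.64°.
Angle from antisolar point = 180° − D = 42.36°.

42.4°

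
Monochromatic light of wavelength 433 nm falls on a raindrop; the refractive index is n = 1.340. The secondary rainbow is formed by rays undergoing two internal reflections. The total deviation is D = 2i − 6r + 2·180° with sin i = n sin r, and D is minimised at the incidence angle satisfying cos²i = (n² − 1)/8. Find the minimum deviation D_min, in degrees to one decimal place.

232.7°

cos²i = (1.79560 − 1)/8 = 0.09945; i = arccos(0.31536) = 71.618°.
sin r = sin 71.618°/1.340 = 0.70819; r = 45.088°.
D_min = 2·71.618° − 6·45.088° + 360° = 232.709°.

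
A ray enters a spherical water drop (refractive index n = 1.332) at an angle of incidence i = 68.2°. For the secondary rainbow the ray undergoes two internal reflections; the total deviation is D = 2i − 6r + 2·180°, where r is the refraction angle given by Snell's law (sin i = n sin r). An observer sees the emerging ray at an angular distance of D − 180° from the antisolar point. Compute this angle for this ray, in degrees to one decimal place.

sin r = sin 68.2° / 1.332 = 0.9285/1.332 = 0.6971; r = 44.19°.
D = 2·68.2° − 6·44.19° + 2·180° = 136.40° − 265.15° + 360° = 231.25°.
Angle from antisolar point = D − 180° = 51.25°.

51.2°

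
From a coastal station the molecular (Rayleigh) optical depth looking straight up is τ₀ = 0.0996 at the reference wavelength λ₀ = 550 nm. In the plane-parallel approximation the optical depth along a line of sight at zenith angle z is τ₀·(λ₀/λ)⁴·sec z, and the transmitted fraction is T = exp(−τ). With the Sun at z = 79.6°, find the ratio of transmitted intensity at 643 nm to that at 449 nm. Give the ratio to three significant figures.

2.58

Airmass: sec 79.6° = 5.5396.
τ(643 nm) = 0.0996 × (550/643)⁴ × 5.5396 = 0.0996 × 0.5353 × 5.5396 = 0.2954.
τ(449 nm) = 0.0996 × (550/449)⁴ × 5.5396 = 0.0996 × 2.2515 × 5.5396 = 1.2422.
T(643)/T(449) = exp(τ_B − τ_A) = exp(0.9469) = 2.5776.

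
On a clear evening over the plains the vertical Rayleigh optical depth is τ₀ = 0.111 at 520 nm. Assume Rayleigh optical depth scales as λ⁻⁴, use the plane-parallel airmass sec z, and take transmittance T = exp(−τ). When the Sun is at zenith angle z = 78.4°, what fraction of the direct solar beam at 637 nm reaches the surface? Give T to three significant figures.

0.783

sec 78.4° = 4.9732.
τ = 0.111 × (520/637)⁴ × 4.9732 = 0.111 × 0.4441 × 4.9732 = 0.2451.
T = exp(−0.2451) = 0.7826.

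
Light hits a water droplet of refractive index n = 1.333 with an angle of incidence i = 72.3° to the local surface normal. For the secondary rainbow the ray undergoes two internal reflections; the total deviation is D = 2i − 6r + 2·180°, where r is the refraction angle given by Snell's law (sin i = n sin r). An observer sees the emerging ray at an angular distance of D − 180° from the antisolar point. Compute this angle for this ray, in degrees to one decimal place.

sin r = sin 72.3° / 1.333 = 0.9527/1.333 = 0.7147; r = 45.62°.
D = 2·72.3° − 6·45.62° + 2·180° = 144.60° − 273.70° + 360° = 230.90°.
Angle from antisolar point = D − 180° = 50.90°.

50.9°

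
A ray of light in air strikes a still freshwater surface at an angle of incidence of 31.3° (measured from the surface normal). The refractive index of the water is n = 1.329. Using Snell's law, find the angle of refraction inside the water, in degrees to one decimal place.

Snell: sin θ_r = sin θ_i / n = sin 31.3° / 1.329 = 0.5195 / 1.329 = 0.3909.
θ_r = arcsin(0.3909) = 23.01°.

23.0°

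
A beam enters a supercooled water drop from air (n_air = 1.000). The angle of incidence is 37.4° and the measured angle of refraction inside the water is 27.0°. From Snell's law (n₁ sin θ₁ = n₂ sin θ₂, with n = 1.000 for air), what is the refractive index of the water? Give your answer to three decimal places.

n = sin θ_i / sin θ_r = sin 37.4° / sin 27.0° = 0.6074 / 0.4540 = 1.3379.

1.338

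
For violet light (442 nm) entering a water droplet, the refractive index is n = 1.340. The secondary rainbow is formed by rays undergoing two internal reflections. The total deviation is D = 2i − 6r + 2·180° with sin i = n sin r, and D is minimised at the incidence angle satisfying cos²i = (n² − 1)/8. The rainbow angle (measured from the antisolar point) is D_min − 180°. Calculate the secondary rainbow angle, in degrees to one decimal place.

52.7°

cos²i = (1.79560 − 1)/8 = 0.09945; i = arccos(0.31536) = 71.618°.
sin r = sin 71.618°/1.340 = 0.70819; r = 45.088°.
D_min = 2·71.618° − 6·45.088° + 360° = 232.709°.
Rainbow angle = D_min − 180° = 52.709°.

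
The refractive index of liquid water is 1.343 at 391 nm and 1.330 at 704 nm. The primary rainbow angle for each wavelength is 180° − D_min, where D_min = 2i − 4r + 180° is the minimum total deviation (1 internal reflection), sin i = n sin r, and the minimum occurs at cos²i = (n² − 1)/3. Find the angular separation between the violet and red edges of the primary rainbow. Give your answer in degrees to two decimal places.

1.87°

At 391 nm (n = 1.343): cos²i = 0.26788 → i = 58.830°, r = 39.577°, D_min = 139.354°, rainbow angle = 40.646°.
At 704 nm (n = 1.330): cos²i = 0.25630 → i = 59.585°, r = 40.422°, D_min = 137.484°, rainbow angle = 42.516°.
Angular width = |40.646° − 42.516°| = 1.871°.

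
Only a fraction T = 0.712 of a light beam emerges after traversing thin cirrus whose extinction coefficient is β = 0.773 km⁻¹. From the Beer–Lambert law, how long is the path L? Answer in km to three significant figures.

0.439 km

Beer–Lambert: T = exp(−βL) ⇒ L = −ln(T)/β = −ln(0.712)/0.773 = 0.3397/0.773 = 0.4394 km.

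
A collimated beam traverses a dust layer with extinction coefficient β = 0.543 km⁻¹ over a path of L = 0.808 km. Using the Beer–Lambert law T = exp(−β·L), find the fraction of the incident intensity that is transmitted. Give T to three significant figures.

0.645

τ = β·L = 0.543 × 0.808 = 0.4387.
T = exp(−0.4387) = 0.6448.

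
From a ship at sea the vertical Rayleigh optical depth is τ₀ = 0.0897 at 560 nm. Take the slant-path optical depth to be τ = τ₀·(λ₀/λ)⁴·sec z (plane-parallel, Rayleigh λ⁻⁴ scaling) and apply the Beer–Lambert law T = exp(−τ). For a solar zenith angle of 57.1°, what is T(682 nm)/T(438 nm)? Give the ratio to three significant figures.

1.44

Airmass: sec 57.1° = 1.8410.
τ(682 nm) = 0.0897 × (560/682)⁴ × 1.8410 = 0.0897 × 0.4546 × 1.8410 = 0.0751.
τ(438 nm) = 0.0897 × (560/438)⁴ × 1.8410 = 0.0897 × 2.6721 × 1.8410 = 0.4413.
T(682)/T(438) = exp(τ_B − τ_A) = exp(0.3662) = 1.4422.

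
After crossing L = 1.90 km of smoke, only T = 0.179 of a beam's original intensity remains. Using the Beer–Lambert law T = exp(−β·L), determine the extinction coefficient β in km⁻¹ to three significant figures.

Beer–Lambert: T = exp(−βL) ⇒ β = −ln(T)/L = −ln(0.179)/1.90 = 1.7204/1.90 = 0.9055 km⁻¹.

0.905 km⁻¹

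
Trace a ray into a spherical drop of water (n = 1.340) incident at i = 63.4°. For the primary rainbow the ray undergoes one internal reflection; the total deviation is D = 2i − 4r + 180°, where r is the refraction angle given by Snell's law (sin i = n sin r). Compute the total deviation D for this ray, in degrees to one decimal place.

sin r = sin 63.4° / 1.340 = 0.8942/1.340 = 0.6673; r = 41.86°.
D = 2·63.4° − 4·41.86° + 180° = 126.80° − 167.43° + 180° = 139.37°.

139.4°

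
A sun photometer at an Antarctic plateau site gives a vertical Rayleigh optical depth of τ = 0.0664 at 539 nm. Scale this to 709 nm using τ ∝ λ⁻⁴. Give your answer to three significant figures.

τ(709 nm) = τ(539 nm) × (539/709)⁴ = 0.0664 × (0.7602)⁴ = 0.0664 × 0.3340 = 0.0222.

0.0222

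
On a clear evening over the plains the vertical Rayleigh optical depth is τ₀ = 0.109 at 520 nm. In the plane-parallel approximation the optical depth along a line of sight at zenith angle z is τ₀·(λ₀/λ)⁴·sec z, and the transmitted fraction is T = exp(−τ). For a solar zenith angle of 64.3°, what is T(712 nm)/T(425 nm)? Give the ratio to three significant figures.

1.64

Airmass: sec 64.3° = 2.3060.
τ(712 nm) = 0.109 × (520/712)⁴ × 2.3060 = 0.109 × 0.2845 × 2.3060 = 0.0715.
τ(425 nm) = 0.109 × (520/425)⁴ × 2.3060 = 0.109 × 2.2411 × 2.3060 = 0.5633.
T(712)/T(425) = exp(τ_B − τ_A) = exp(0.4918) = 1.6352.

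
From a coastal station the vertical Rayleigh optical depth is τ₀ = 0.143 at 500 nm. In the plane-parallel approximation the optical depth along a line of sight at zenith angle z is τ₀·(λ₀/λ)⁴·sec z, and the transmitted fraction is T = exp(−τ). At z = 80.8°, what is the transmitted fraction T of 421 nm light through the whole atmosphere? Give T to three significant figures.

0.169

sec 80.8° = 6.2546.
τ = 0.143 × (500/421)⁴ × 6.2546 = 0.143 × 1.9895 × 6.2546 = 1.7795.
T = exp(−1.7795) = 0.1687.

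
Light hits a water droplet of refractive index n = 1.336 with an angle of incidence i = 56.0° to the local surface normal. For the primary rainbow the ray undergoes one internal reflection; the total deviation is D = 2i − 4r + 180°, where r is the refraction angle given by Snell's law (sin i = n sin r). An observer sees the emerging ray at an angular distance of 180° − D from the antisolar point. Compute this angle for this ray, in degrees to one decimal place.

sin r = sin 56.0° / 1.336 = 0.8290/1.336 = 0.6205; r = 38.36°.
D = 2·56.0° − 4·38.36° + 180° = 112.00° − 153.42° + 180° = 138.58°.
Angle from antisolar point = 180° − D = 41.42°.

41.4°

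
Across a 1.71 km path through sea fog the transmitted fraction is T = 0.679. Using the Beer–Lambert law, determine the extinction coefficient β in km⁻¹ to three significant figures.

0.226 km⁻¹

Beer–Lambert: T = exp(−βL) ⇒ β = −ln(T)/L = −ln(0.679)/1.71 = 0.3871/1.71 = 0.2264 km⁻¹.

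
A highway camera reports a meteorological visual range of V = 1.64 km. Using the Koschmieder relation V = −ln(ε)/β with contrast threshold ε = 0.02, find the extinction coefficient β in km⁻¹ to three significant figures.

β = −ln(0.02) / V = 3.912 / 1.64 = 2.3854 km⁻¹.

2.39 km⁻¹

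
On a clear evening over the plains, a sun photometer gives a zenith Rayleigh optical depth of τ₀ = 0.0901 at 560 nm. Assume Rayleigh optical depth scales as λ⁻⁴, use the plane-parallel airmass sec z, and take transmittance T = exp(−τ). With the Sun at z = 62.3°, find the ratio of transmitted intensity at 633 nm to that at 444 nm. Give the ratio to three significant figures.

1.45

Airmass: sec 62.3° = 2.1513.
τ(633 nm) = 0.0901 × (560/633)⁴ × 2.1513 = 0.0901 × 0.6125 × 2.1513 = 0.1187.
τ(444 nm) = 0.0901 × (560/444)⁴ × 2.1513 = 0.0901 × 2.5306 × 2.1513 = 0.4905.
T(633)/T(444) = exp(τ_B − τ_A) = exp(0.3718) = 1.4503.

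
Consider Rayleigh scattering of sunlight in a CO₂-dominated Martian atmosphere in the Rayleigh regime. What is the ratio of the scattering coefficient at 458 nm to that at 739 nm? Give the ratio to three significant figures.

Rayleigh scattering ∝ λ⁻⁴, so the ratio of coefficients is the inverse fourth power of the wavelength ratio.
σ(458)/σ(739) = (739/458)⁴ = (1.6135)⁴ = 6.778.

6.78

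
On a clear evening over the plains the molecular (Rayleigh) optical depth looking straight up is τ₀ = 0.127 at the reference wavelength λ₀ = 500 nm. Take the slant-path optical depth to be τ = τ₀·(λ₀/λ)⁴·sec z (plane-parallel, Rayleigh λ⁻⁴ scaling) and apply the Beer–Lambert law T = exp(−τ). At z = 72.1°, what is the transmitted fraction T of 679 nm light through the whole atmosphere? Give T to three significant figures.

sec 72.1° = 3.2535.
τ = 0.127 × (500/679)⁴ × 3.2535 = 0.127 × 0.2940 × 3.2535 = 0.1215.
T = exp(−0.1215) = 0.8856.

0.886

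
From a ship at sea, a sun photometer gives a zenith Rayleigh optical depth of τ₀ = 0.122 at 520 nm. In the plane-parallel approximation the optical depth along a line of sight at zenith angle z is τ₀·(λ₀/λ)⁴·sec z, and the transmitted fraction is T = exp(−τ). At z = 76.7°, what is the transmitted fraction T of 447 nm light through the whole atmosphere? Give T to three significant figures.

0.379

sec 76.7° = 4.3469.
τ = 0.122 × (520/447)⁴ × 4.3469 = 0.122 × 1.8314 × 4.3469 = 0.9712.
T = exp(−0.9712) = 0.3786.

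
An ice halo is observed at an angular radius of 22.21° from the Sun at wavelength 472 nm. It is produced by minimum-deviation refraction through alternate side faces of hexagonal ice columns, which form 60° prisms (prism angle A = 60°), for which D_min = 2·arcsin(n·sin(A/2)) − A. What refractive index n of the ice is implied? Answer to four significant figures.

1.315

Rearranging: n = sin((D_min + A)/2) / sin(A/2).
(D_min + A)/2 = (22.21° + 60°)/2 = 41.105°.
n = sin 41.105° / sin 30° = 0.6574 / 0.5000 = 1.3149.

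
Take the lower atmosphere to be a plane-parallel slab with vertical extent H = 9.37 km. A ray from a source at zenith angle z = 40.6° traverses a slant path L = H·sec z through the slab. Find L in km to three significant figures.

12.3 km

sec z = 1/cos 40.6° = 1.3171.
L = 9.37 × 1.3171 = 12.341 km.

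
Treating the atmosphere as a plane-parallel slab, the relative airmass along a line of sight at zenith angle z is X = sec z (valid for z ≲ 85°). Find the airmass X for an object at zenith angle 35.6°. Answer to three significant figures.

X = sec z = 1/cos 35.6° = 1/0.8131 = 1.2299.

1.23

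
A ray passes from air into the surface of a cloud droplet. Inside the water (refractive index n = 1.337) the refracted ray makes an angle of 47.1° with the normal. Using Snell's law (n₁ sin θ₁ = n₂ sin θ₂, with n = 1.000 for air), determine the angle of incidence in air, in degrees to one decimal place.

Snell: sin θ_i = n · sin θ_r = 1.337 × sin 47.1° = 1.337 × 0.7325 = 0.9794.
θ_i = arcsin(0.9794) = 78.35°.

78.4°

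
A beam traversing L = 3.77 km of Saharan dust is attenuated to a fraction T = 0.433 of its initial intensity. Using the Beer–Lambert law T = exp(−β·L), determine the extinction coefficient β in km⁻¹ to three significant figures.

Beer–Lambert: T = exp(−βL) ⇒ β = −ln(T)/L = −ln(0.433)/3.77 = 0.8370/3.77 = 0.222 km⁻¹.

0.222 km⁻¹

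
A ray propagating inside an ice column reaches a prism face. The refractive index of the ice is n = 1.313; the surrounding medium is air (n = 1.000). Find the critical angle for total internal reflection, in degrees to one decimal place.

49.6°

sin θ_c = n_air / n = 1.000 / 1.313 = 0.7616.
θ_c = arcsin(0.7616) = 49.61°.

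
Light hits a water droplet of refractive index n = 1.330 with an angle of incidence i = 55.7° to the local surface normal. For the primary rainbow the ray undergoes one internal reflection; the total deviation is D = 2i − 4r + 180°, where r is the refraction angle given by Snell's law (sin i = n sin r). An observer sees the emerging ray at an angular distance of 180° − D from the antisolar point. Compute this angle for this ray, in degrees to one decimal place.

42.2°

sin r = sin 55.7° / 1.330 = 0.8261/1.330 = 0.6211; r = 38.40°.
D = 2·55.7° − 4·38.40° + 180° = 111.40° − 153.59° + 180° = 137.81°.
Angle from antisolar point = 180° − D = 42.19°.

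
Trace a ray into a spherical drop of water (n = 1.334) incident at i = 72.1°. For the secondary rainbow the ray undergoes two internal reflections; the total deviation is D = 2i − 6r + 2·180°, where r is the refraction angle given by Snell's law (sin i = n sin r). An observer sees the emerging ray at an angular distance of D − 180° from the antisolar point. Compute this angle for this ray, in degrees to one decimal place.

sin r = sin 72.1° / 1.334 = 0.9516/1.334 = 0.7133; r = 45.51°.
D = 2·72.1° − 6·45.51° + 2·180° = 144.20° − 273.04° + 360° = 231.16°.
Angle from antisolar point = D − 180° = 51.16°.

51.2°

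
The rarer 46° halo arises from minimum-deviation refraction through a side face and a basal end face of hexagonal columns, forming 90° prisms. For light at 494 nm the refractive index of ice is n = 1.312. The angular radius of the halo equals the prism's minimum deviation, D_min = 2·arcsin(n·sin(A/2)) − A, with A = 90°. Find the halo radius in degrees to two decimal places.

n·sin(A/2) = 1.312 × sin 45° = 1.312 × 0.7071 = 0.9277.
D_min = 2·arcsin(0.9277) − 90° = 2 × 68.083° − 90° = 46.166°.

46.17°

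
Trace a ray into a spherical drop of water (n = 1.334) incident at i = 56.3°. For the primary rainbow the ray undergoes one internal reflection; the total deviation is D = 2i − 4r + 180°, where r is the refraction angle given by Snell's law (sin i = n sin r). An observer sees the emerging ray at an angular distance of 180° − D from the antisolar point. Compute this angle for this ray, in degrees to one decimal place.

41.7°

sin r = sin 56.3° / 1.334 = 0.8320/1.334 = 0.6237; r = 38.58°.
D = 2·56.3° − 4·38.58° + 180° = 112.60° − 154.33° + 180° = 138.27°.
Angle from antisolar point = 180° − D = 41.73°.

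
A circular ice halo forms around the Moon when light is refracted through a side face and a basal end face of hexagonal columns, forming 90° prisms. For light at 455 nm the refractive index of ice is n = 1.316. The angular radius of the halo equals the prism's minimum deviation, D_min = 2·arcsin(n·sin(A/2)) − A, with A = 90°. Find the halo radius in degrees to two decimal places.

47.04°

n·sin(A/2) = 1.316 × sin 45° = 1.316 × 0.7071 = 0.9306.
D_min = 2·arcsin(0.9306) − 90° = 2 × 68.521° − 90° = 47.042°.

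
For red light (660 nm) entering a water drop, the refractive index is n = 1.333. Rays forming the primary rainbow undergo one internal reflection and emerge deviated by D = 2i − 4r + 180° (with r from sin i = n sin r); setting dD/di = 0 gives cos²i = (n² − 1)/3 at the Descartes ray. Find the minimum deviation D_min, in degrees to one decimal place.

137.9°

cos²i = (1.77689 − 1)/3 = 0.25896; i = arccos(0.50888) = 59.410°.
sin r = sin 59.410°/1.333 = 0.64579; r = 40.225°.
D_min = 2·59.410° − 4·40.225° + 180° = 137.922°.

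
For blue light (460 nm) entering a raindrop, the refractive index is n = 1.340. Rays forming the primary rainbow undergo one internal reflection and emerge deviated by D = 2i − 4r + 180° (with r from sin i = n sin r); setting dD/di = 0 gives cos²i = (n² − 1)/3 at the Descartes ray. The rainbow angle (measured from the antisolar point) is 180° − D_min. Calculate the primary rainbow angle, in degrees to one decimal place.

41.1°

cos²i = (1.79560 − 1)/3 = 0.26520; i = arccos(0.51498) = 59.004°.
sin r = sin 59.004°/1.340 = 0.63971; r = 39.770°.
D_min = 2·59.004° − 4·39.770° + 180° = 138.929°.
Rainbow angle = 180° − D_min = 41.071°.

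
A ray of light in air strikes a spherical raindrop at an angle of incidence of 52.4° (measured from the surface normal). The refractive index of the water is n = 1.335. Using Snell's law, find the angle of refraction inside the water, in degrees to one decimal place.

Snell: sin θ_r = sin θ_i / n = sin 52.4° / 1.335 = 0.7923 / 1.335 = 0.5935.
θ_r = arcsin(0.5935) = 36.40°.

36.4°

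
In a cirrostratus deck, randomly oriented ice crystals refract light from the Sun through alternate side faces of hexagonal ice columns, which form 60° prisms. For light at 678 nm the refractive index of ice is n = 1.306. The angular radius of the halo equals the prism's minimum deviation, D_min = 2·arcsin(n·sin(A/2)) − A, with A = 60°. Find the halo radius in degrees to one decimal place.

n·sin(A/2) = 1.306 × sin 30° = 1.306 × 0.5000 = 0.6530.
D_min = 2·arcsin(0.6530) − 60° = 2 × 40.768° − 60° = 21.536°.

21.5°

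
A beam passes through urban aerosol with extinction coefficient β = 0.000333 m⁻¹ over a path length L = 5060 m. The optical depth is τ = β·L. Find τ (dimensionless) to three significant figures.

1.68

τ = β·L = 0.000333 × 5060 = 1.6850.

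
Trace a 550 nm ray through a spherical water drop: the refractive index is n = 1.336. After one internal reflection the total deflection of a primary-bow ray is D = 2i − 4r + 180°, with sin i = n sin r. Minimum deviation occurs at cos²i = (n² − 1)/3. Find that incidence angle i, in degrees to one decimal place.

cos²i = (1.336² − 1)/3 = (1.78490 − 1)/3 = 0.26163.
cos i = 0.51150, so i = 59.236°.

59.2°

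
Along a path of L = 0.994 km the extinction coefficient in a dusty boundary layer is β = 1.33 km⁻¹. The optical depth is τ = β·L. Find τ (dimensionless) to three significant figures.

τ = β·L = 1.33 × 0.994 = 1.3220.

1.32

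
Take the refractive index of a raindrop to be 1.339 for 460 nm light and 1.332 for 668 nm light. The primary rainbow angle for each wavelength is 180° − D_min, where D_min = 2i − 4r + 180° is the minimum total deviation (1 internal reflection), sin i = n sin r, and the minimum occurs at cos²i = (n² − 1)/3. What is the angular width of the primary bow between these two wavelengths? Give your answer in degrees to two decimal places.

1.01°

At 460 nm (n = 1.339): cos²i = 0.26431 → i = 59.062°, r = 39.834°, D_min = 138.786°, rainbow angle = 41.214°.
At 668 nm (n = 1.332): cos²i = 0.25807 → i = 59.469°, r = 40.290°, D_min = 137.776°, rainbow angle = 42.224°.
Angular width = |41.214° − 42.224°| = 1.010°.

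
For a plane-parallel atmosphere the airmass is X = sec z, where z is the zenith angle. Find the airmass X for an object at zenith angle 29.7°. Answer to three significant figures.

X = sec z = 1/cos 29.7° = 1/0.8686 = 1.1512.

1.15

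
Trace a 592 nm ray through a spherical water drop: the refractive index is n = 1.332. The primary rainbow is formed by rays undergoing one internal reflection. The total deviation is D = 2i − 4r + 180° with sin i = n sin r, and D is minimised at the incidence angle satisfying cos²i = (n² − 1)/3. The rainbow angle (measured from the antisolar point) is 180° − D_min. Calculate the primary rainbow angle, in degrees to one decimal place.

42.2°

cos²i = (1.77422 − 1)/3 = 0.25807; i = arccos(0.50801) = 59.469°.
sin r = sin 59.469°/1.332 = 0.64666; r = 40.290°.
D_min = 2·59.469° − 4·40.290° + 180° = 137.776°.
Rainbow angle = 180° − D_min = 42.224°.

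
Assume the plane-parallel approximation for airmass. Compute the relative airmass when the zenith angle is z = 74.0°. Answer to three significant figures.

X = sec z = 1/cos 74.0° = 1/0.2756 = 3.6280.

3.63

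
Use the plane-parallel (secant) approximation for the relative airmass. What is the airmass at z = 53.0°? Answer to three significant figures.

X = sec z = 1/cos 53.0° = 1/0.6018 = 1.6616.

1.66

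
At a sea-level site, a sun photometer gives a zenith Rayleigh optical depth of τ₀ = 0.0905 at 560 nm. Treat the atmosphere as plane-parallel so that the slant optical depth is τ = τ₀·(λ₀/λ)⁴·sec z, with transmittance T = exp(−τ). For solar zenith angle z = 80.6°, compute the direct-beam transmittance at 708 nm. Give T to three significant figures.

sec 80.6° = 6.1227.
τ = 0.0905 × (560/708)⁴ × 6.1227 = 0.0905 × 0.3914 × 6.1227 = 0.2169.
T = exp(−0.2169) = 0.8050.

0.805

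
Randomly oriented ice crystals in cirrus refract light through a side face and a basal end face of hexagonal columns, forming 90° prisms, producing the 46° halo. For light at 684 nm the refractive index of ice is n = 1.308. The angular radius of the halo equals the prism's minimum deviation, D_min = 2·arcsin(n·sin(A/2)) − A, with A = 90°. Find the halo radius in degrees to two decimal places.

n·sin(A/2) = 1.308 × sin 45° = 1.308 × 0.7071 = 0.9249.
D_min = 2·arcsin(0.9249) − 90° = 2 × 67.653° − 90° = 45.305°.

45.31°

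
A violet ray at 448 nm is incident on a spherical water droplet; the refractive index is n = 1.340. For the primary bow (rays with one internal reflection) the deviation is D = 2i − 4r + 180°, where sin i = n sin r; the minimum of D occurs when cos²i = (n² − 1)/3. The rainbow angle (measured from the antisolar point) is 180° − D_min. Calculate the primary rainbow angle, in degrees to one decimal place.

41.1°

cos²i = (1.79560 − 1)/3 = 0.26520; i = arccos(0.51498) = 59.004°.
sin r = sin 59.004°/1.340 = 0.63971; r = 39.770°.
D_min = 2·59.004° − 4·39.770° + 180° = 138.929°.
Rainbow angle = 180° − D_min = 41.071°.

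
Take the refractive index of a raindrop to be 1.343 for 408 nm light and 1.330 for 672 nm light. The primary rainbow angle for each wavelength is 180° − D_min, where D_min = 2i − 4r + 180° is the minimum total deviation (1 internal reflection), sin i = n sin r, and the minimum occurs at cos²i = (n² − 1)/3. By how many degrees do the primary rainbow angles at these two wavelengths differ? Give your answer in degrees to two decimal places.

1.87°

At 408 nm (n = 1.343): cos²i = 0.26788 → i = 58.830°, r = 39.577°, D_min = 139.354°, rainbow angle = 40.646°.
At 672 nm (n = 1.330): cos²i = 0.25630 → i = 59.585°, r = 40.422°, D_min = 137.484°, rainbow angle = 42.516°.
Angular width = |40.646° − 42.516°| = 1.871°.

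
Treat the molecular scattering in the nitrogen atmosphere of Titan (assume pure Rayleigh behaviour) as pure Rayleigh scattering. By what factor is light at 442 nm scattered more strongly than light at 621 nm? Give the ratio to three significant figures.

3.90

Rayleigh scattering ∝ λ⁻⁴, so the ratio of coefficients is the inverse fourth power of the wavelength ratio.
σ(442)/σ(621) = (621/442)⁴ = (1.4050)⁴ = 3.897.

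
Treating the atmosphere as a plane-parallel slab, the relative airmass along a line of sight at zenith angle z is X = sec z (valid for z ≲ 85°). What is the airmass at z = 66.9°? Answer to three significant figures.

X = sec z = 1/cos 66.9° = 1/0.3923 = 2.5488.

2.55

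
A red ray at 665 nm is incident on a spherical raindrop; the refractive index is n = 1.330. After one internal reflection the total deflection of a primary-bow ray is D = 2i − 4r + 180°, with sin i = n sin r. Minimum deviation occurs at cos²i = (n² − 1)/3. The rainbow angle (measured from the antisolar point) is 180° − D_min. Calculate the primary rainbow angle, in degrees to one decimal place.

cos²i = (1.76890 − 1)/3 = 0.25630; i = arccos(0.50626) = 59.585°.
sin r = sin 59.585°/1.330 = 0.64841; r = 40.422°.
D_min = 2·59.585° − 4·40.422° + 180° = 137.484°.
Rainbow angle = 180° − D_min = 42.516°.

42.5°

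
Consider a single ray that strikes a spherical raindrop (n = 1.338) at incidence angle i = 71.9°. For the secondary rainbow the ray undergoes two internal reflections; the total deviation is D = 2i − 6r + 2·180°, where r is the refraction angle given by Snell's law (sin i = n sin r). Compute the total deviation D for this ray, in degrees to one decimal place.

232.2°

sin r = sin 71.9° / 1.338 = 0.9505/1.338 = 0.7104; r = 45.27°.
D = 2·71.9° − 6·45.27° + 2·180° = 143.80° − 271.61° + 360° = 232.19°.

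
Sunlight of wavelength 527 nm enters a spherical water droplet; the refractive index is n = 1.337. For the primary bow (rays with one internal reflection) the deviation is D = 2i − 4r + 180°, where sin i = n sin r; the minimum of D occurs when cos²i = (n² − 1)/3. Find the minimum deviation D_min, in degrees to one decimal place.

138.5°

cos²i = (1.78757 − 1)/3 = 0.26252; i = arccos(0.51237) = 59.178°.
sin r = sin 59.178°/1.337 = 0.64231; r = 39.964°.
D_min = 2·59.178° − 4·39.964° + 180° = 138.500°.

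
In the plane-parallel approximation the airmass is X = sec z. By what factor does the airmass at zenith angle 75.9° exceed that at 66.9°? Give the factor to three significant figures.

1.61

X(75.9°)/X(66.9°) = sec 75.9° / sec 66.9° = cos 66.9° / cos 75.9° = 0.3923/0.2436 = 1.6105.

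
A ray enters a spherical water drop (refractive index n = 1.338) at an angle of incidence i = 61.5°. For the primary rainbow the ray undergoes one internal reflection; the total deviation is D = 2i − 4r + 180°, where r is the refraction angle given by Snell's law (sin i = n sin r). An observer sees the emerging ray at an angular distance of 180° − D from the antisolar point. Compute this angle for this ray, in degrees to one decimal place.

41.2°

sin r = sin 61.5° / 1.338 = 0.8788/1.338 = 0.6568; r = 41.06°.
D = 2·61.5° − 4·41.06° + 180° = 123.00° − 164.23° + 180° = 138.77°.
Angle from antisolar point = 180° − D = 41.23°.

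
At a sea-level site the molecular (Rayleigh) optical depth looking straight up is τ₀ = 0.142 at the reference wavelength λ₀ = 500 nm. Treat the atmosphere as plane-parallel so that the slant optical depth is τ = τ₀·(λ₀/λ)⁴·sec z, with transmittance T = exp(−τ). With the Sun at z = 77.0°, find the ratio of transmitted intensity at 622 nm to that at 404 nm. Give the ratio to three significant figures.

3.38

Airmass: sec 77.0° = 4.4454.
τ(622 nm) = 0.142 × (500/622)⁴ × 4.4454 = 0.142 × 0.4176 × 4.4454 = 0.2636.
τ(404 nm) = 0.142 × (500/404)⁴ × 4.4454 = 0.142 × 2.3461 × 4.4454 = 1.4810.
T(622)/T(404) = exp(τ_B − τ_A) = exp(1.2174) = 3.3784.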